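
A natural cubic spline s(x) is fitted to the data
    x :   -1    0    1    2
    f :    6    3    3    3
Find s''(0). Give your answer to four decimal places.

Write M_i for s''(x_i). With h_i = 1, 1, 1 and divided differences Δ_i = -3, 0, 0, the continuity of s' gives the tridiagonal system
  1·M_0 + 4·M_1 + 1·M_2 = 6(Δ_1 - Δ_0) = 18
  1·M_1 + 4·M_2 + 1·M_3 = 6(Δ_2 - Δ_1) = 0
Natural end conditions: M_0 = M_3 = 0.
Solving: M_0 = 0, M_1 = 24/5, M_2 = -6/5, M_3 = 0.

4.8000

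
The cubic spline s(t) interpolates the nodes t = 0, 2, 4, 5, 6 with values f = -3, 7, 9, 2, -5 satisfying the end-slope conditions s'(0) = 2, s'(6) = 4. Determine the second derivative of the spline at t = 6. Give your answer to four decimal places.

36.9048

With σ_i denoting the second derivative at x_i, h_i = 2, 2, 1, 1, and Δ_i = (y_(i+1) − y_i)/h_i = 5, 1, -7, -7:
  2·σ_0 + 8·σ_1 + 2·σ_2 = 6(Δ_1 - Δ_0) = -24
  2·σ_1 + 6·σ_2 + 1·σ_3 = 6(Δ_2 - Δ_1) = -48
  1·σ_2 + 4·σ_3 + 1·σ_4 = 6(Δ_3 - Δ_2) = 0
Clamped end conditions give two more equations: 2h_0·σ_0 + h_0·σ_1 = 6(Δ_0 - s'(0)) = 18 and h_3·σ_3 + 2h_3·σ_4 = 6(s'(6) - Δ_3) = 66.
Solving: σ_0 = 127/21, σ_1 = -65/21, σ_2 = -17/3, σ_3 = -164/21, σ_4 = 775/21.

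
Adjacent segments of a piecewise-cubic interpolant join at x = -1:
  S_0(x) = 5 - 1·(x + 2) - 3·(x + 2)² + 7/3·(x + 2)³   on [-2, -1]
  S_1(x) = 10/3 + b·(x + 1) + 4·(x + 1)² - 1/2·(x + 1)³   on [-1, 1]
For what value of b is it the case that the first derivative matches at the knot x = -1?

0

S_0'(x) = -1 - 6·(x + 2) + 7·(x + 2)², so S_0'(-1) = 0. On the right, S_1'(-1) = b, so b = 0.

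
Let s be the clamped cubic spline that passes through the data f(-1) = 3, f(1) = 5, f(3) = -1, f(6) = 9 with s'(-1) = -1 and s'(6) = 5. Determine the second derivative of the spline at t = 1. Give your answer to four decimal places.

-5.7838

With M_i denoting the second derivative at x_i, h_i = 2, 2, 3, and Δ_i = (y_(i+1) − y_i)/h_i = 1, -3, 10/3:
  2·M_0 + 8·M_1 + 2·M_2 = 6(Δ_1 - Δ_0) = -24
  2·M_1 + 10·M_2 + 3·M_3 = 6(Δ_2 - Δ_1) = 38
Clamped end conditions give two more equations: 2h_0·M_0 + h_0·M_1 = 6(Δ_0 - s'(-1)) = 12 and h_2·M_2 + 2h_2·M_3 = 6(s'(6) - Δ_2) = 10.
Solving: M_0 = 218/37, M_1 = -214/37, M_2 = 194/37, M_3 = -106/111.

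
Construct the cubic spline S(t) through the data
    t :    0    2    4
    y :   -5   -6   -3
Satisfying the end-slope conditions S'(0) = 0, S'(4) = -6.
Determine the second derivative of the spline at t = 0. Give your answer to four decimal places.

-3.7500

Put M_i = S'' at the i-th knot. Here h = (2, 2) and Δ = (-1/2, 3/2), so the interior equations h_(i-1)·M_(i-1) + 2(h_(i-1)+h_i)·M_i + h_i·M_(i+1) = 6(Δ_i − Δ_(i-1)) read
  2·M_0 + 8·M_1 + 2·M_2 = 6(Δ_1 - Δ_0) = 12
Clamped end conditions give two more equations: 2h_0·M_0 + h_0·M_1 = 6(Δ_0 - S'(0)) = -3 and h_1·M_1 + 2h_1·M_2 = 6(S'(4) - Δ_1) = -45.
Forward elimination and back-substitution give M_0 = -15/4, M_1 = 6, M_2 = -57/4.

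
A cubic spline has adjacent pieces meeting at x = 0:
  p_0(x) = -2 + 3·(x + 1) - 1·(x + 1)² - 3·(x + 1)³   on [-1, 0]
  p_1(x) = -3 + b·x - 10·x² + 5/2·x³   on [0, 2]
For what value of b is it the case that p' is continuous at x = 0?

-8

p_0'(x) = 3 - 2·(x + 1) - 9·(x + 1)², so p_0'(0) = -8. On the right, p_1'(0) = b, so b = -8.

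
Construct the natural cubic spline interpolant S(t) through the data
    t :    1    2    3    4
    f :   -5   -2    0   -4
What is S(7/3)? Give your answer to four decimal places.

-0.9284

Put σ_i = S'' at the i-th knot. Here h = (1, 1, 1) and Δ = (3, 2, -4), so the interior equations h_(i-1)·σ_(i-1) + 2(h_(i-1)+h_i)·σ_i + h_i·σ_(i+1) = 6(Δ_i − Δ_(i-1)) read
  1·σ_0 + 4·σ_1 + 1·σ_2 = 6(Δ_1 - Δ_0) = -6
  1·σ_1 + 4·σ_2 + 1·σ_3 = 6(Δ_2 - Δ_1) = -36
Natural end conditions: σ_0 = σ_3 = 0.
Hence σ_0 = 0, σ_1 = 4/5, σ_2 = -46/5, σ_3 = 0.
On [2, 3], S(t) = -2 + 49/15·(t - 2) + 2/5·(t - 2)² - 5/3·(t - 2)³.
With (t - 2) = 1/3: S(7/3) = -376/405.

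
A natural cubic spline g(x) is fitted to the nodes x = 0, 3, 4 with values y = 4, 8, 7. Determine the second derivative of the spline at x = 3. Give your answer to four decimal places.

Let σ_i = g''(x_i). Step sizes h_i = 3, 1; slopes of the chords Δ_i = (y_(i+1) - y_i)/h_i = 4/3, -1.
  3·σ_0 + 8·σ_1 + 1·σ_2 = 6(Δ_1 - Δ_0) = -14
Natural end conditions: σ_0 = σ_2 = 0.
Hence σ_0 = 0, σ_1 = -7/4, σ_2 = 0.

-1.7500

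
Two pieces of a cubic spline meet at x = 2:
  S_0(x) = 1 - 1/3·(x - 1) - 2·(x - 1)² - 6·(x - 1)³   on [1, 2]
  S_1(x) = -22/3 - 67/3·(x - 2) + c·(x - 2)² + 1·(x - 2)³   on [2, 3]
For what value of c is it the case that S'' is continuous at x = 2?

S_0''(x) = -4 - 36·(x - 1), so S_0''(2) = -40. On the right, S_1''(2) = 2c, so c = -20.

-20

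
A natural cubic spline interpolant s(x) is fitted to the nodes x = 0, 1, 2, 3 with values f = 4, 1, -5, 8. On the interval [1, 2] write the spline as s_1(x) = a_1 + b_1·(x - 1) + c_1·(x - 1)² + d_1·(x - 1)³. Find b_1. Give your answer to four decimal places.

-7.1333

Let M_i = s''(x_i). Step sizes h_i = 1, 1, 1; slopes of the chords Δ_i = (y_(i+1) - y_i)/h_i = -3, -6, 13.
  1·M_0 + 4·M_1 + 1·M_2 = 6(Δ_1 - Δ_0) = -18
  1·M_1 + 4·M_2 + 1·M_3 = 6(Δ_2 - Δ_1) = 114
Natural end conditions: M_0 = M_3 = 0.
Solving the tridiagonal system: M_0 = 0, M_1 = -62/5, M_2 = 158/5, M_3 = 0.
On [1, 2], with s_1(x) = a_1 + b_1·(x - 1) + c_1·(x - 1)² + d_1·(x - 1)³: c_1 = M_1/2 = -31/5, d_1 = (M_2 - M_1)/(6h_1) = 22/3, b_1 = Δ_1 - h_1(2M_1 + M_2)/6 = -107/15.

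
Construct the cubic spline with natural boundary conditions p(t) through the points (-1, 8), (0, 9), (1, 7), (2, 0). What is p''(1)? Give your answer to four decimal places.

Put m_i = p'' at the i-th knot. Here h = (1, 1, 1) and Δ = (1, -2, -7), so the interior equations h_(i-1)·m_(i-1) + 2(h_(i-1)+h_i)·m_i + h_i·m_(i+1) = 6(Δ_i − Δ_(i-1)) read
  1·m_0 + 4·m_1 + 1·m_2 = 6(Δ_1 - Δ_0) = -18
  1·m_1 + 4·m_2 + 1·m_3 = 6(Δ_2 - Δ_1) = -30
Natural end conditions: m_0 = m_3 = 0.
Solving the tridiagonal system: m_0 = 0, m_1 = -14/5, m_2 = -34/5, m_3 = 0.

-6.8000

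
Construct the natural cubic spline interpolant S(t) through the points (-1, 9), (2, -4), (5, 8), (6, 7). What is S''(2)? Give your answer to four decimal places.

Write σ_i for S''(x_i). With h_i = 3, 3, 1 and divided differences Δ_i = -13/3, 4, -1, the continuity of S' gives the tridiagonal system
  3·σ_0 + 12·σ_1 + 3·σ_2 = 6(Δ_1 - Δ_0) = 50
  3·σ_1 + 8·σ_2 + 1·σ_3 = 6(Δ_2 - Δ_1) = -30
Natural end conditions: σ_0 = σ_3 = 0.
Solving the tridiagonal system: σ_0 = 0, σ_1 = 490/87, σ_2 = -170/29, σ_3 = 0.

5.6322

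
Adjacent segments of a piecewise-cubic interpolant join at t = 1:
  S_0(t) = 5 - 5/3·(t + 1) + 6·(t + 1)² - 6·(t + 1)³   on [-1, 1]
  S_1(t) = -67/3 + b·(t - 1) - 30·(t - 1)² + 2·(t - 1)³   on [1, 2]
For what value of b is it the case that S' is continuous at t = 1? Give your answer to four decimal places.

-49.6667

S_0'(t) = -5/3 + 12·(t + 1) - 18·(t + 1)², so S_0'(1) = -149/3. On the right, S_1'(1) = b, so b = -149/3.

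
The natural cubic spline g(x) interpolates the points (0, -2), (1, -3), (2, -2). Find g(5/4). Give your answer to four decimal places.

-2.9141

Write M_i for g''(x_i). With h_i = 1, 1 and divided differences Δ_i = -1, 1, the continuity of g' gives the tridiagonal system
  1·M_0 + 4·M_1 + 1·M_2 = 6(Δ_1 - Δ_0) = 12
Natural end conditions: M_0 = M_2 = 0.
Hence M_0 = 0, M_1 = 3, M_2 = 0.
On [1, 2], g(x) = -3 + 0·(x - 1) + 3/2·(x - 1)² - 1/2·(x - 1)³.
With (x - 1) = 1/4: g(5/4) = -373/128.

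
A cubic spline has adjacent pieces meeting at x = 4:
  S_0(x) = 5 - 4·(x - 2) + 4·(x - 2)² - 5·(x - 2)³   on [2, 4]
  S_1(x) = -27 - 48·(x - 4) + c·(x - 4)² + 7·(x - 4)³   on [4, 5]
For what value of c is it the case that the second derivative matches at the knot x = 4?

S_0''(x) = 8 - 30·(x - 2), so S_0''(4) = -52. On the right, S_1''(4) = 2c, so c = -26.

-26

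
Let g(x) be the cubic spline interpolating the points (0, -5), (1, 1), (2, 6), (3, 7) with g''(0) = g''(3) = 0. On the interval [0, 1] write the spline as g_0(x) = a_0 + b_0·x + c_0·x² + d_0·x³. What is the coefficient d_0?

0

Put M_i = g'' at the i-th knot. Here h = (1, 1, 1) and Δ = (6, 5, 1), so the interior equations h_(i-1)·M_(i-1) + 2(h_(i-1)+h_i)·M_i + h_i·M_(i+1) = 6(Δ_i − Δ_(i-1)) read
  1·M_0 + 4·M_1 + 1·M_2 = 6(Δ_1 - Δ_0) = -6
  1·M_1 + 4·M_2 + 1·M_3 = 6(Δ_2 - Δ_1) = -24
Natural end conditions: M_0 = M_3 = 0.
Hence M_0 = 0, M_1 = 0, M_2 = -6, M_3 = 0.
On [0, 1], with g_0(x) = a_0 + b_0·x + c_0·x² + d_0·x³: c_0 = M_0/2 = 0, d_0 = (M_1 - M_0)/(6h_0) = 0, b_0 = Δ_0 - h_0(2M_0 + M_1)/6 = 6.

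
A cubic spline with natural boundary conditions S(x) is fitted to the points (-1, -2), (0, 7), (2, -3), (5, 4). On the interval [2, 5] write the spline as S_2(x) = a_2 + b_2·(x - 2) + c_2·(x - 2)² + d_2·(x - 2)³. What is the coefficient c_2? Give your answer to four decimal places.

Write σ_i for S''(x_i). With h_i = 1, 2, 3 and divided differences Δ_i = 9, -5, 7/3, the continuity of S' gives the tridiagonal system
  1·σ_0 + 6·σ_1 + 2·σ_2 = 6(Δ_1 - Δ_0) = -84
  2·σ_1 + 10·σ_2 + 3·σ_3 = 6(Δ_2 - Δ_1) = 44
Natural end conditions: σ_0 = σ_3 = 0.
Solving the tridiagonal system: σ_0 = 0, σ_1 = -116/7, σ_2 = 54/7, σ_3 = 0.
On [2, 5], with S_2(x) = a_2 + b_2·(x - 2) + c_2·(x - 2)² + d_2·(x - 2)³: c_2 = σ_2/2 = 27/7, d_2 = (σ_3 - σ_2)/(6h_2) = -3/7, b_2 = Δ_2 - h_2(2σ_2 + σ_3)/6 = -113/21.

3.8571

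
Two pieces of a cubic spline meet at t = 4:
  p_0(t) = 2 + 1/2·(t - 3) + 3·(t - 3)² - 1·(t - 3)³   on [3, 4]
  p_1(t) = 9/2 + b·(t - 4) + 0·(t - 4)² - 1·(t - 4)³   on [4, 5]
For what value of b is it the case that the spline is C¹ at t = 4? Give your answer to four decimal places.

p_0'(t) = 1/2 + 6·(t - 3) - 3·(t - 3)², so p_0'(4) = 7/2. On the right, p_1'(4) = b, so b = 7/2.

3.5000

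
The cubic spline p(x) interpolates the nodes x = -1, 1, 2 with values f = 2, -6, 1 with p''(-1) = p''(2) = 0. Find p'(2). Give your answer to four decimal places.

8.8333

With σ_i denoting the second derivative at x_i, h_i = 2, 1, and Δ_i = (y_(i+1) − y_i)/h_i = -4, 7:
  2·σ_0 + 6·σ_1 + 1·σ_2 = 6(Δ_1 - Δ_0) = 66
Natural end conditions: σ_0 = σ_2 = 0.
Forward elimination and back-substitution give σ_0 = 0, σ_1 = 11, σ_2 = 0.
On [1, 2], p'(x) = b_1 + 2c_1·(x - 1) + 3d_1·(x - 1)² with b_1 = Δ_1 - h_1(2σ_1 + σ_2)/6 = 10/3, c_1 = σ_1/2 = 11/2, d_1 = (σ_2 - σ_1)/(6h_1) = -11/6. So p'(2) = 53/6.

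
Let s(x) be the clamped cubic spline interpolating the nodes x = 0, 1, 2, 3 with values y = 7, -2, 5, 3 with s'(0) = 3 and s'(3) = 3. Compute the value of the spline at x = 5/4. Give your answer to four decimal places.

With M_i denoting the second derivative at x_i, h_i = 1, 1, 1, and Δ_i = (y_(i+1) − y_i)/h_i = -9, 7, -2:
  1·M_0 + 4·M_1 + 1·M_2 = 6(Δ_1 - Δ_0) = 96
  1·M_1 + 4·M_2 + 1·M_3 = 6(Δ_2 - Δ_1) = -54
Clamped end conditions give two more equations: 2h_0·M_0 + h_0·M_1 = 6(Δ_0 - s'(0)) = -72 and h_2·M_2 + 2h_2·M_3 = 6(s'(3) - Δ_2) = 30.
Hence M_0 = -298/5, M_1 = 236/5, M_2 = -166/5, M_3 = 158/5.
On [1, 2], s(x) = -2 - 16/5·(x - 1) + 118/5·(x - 1)² - 67/5·(x - 1)³.
With (x - 1) = 1/4: s(5/4) = -491/320.

-1.5344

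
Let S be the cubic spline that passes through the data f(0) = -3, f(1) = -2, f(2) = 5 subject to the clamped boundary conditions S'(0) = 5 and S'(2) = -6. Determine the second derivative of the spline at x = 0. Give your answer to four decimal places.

-26.5000

Write m_i for S''(x_i). With h_i = 1, 1 and divided differences Δ_i = 1, 7, the continuity of S' gives the tridiagonal system
  1·m_0 + 4·m_1 + 1·m_2 = 6(Δ_1 - Δ_0) = 36
Clamped end conditions give two more equations: 2h_0·m_0 + h_0·m_1 = 6(Δ_0 - S'(0)) = -24 and h_1·m_1 + 2h_1·m_2 = 6(S'(2) - Δ_1) = -78.
Solving the tridiagonal system: m_0 = -53/2, m_1 = 29, m_2 = -107/2.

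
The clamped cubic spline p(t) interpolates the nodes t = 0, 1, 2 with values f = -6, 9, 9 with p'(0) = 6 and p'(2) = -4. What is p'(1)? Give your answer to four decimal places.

10.7500

Put M_i = p'' at the i-th knot. Here h = (1, 1) and Δ = (15, 0), so the interior equations h_(i-1)·M_(i-1) + 2(h_(i-1)+h_i)·M_i + h_i·M_(i+1) = 6(Δ_i − Δ_(i-1)) read
  1·M_0 + 4·M_1 + 1·M_2 = 6(Δ_1 - Δ_0) = -90
Clamped end conditions give two more equations: 2h_0·M_0 + h_0·M_1 = 6(Δ_0 - p'(0)) = 54 and h_1·M_1 + 2h_1·M_2 = 6(p'(2) - Δ_1) = -24.
Solving: M_0 = 89/2, M_1 = -35, M_2 = 11/2.
On [1, 2], p'(t) = b_1 + 2c_1·(t - 1) + 3d_1·(t - 1)² with b_1 = Δ_1 - h_1(2M_1 + M_2)/6 = 43/4, c_1 = M_1/2 = -35/2, d_1 = (M_2 - M_1)/(6h_1) = 27/4. So p'(1) = 43/4.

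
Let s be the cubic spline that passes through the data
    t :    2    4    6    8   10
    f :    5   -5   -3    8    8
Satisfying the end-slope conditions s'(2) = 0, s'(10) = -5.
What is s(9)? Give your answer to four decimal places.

Write M_i for s''(x_i). With h_i = 2, 2, 2, 2 and divided differences Δ_i = -5, 1, 11/2, 0, the continuity of s' gives the tridiagonal system
  2·M_0 + 8·M_1 + 2·M_2 = 6(Δ_1 - Δ_0) = 36
  2·M_1 + 8·M_2 + 2·M_3 = 6(Δ_2 - Δ_1) = 27
  2·M_2 + 8·M_3 + 2·M_4 = 6(Δ_3 - Δ_2) = -33
Clamped end conditions give two more equations: 2h_0·M_0 + h_0·M_1 = 6(Δ_0 - s'(2)) = -30 and h_3·M_3 + 2h_3·M_4 = 6(s'(10) - Δ_3) = -30.
Solving the tridiagonal system: M_0 = -1207/112, M_1 = 367/56, M_2 = 41/16, M_3 = -185/56, M_4 = -655/112.
On [8, 10], s(t) = 8 + 465/112·(t - 8) - 185/112·(t - 8)² - 95/448·(t - 8)³.
With (t - 8) = 1: s(9) = 4609/448.

10.2879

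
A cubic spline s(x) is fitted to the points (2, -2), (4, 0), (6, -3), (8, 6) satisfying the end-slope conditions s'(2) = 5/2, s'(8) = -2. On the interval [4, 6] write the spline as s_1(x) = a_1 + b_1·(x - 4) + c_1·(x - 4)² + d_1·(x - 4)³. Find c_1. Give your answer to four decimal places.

-2.0500

Put σ_i = s'' at the i-th knot. Here h = (2, 2, 2) and Δ = (1, -3/2, 9/2), so the interior equations h_(i-1)·σ_(i-1) + 2(h_(i-1)+h_i)·σ_i + h_i·σ_(i+1) = 6(Δ_i − Δ_(i-1)) read
  2·σ_0 + 8·σ_1 + 2·σ_2 = 6(Δ_1 - Δ_0) = -15
  2·σ_1 + 8·σ_2 + 2·σ_3 = 6(Δ_2 - Δ_1) = 36
Clamped end conditions give two more equations: 2h_0·σ_0 + h_0·σ_1 = 6(Δ_0 - s'(2)) = -9 and h_2·σ_2 + 2h_2·σ_3 = 6(s'(8) - Δ_2) = -39.
Solving the tridiagonal system: σ_0 = -1/5, σ_1 = -41/10, σ_2 = 91/10, σ_3 = -143/10.
On [4, 6], with s_1(x) = a_1 + b_1·(x - 4) + c_1·(x - 4)² + d_1·(x - 4)³: c_1 = σ_1/2 = -41/20, d_1 = (σ_2 - σ_1)/(6h_1) = 11/10, b_1 = Δ_1 - h_1(2σ_1 + σ_2)/6 = -9/5.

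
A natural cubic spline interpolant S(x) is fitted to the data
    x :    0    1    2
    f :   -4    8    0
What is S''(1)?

Put σ_i = S'' at the i-th knot. Here h = (1, 1) and Δ = (12, -8), so the interior equations h_(i-1)·σ_(i-1) + 2(h_(i-1)+h_i)·σ_i + h_i·σ_(i+1) = 6(Δ_i − Δ_(i-1)) read
  1·σ_0 + 4·σ_1 + 1·σ_2 = 6(Δ_1 - Δ_0) = -120
Natural end conditions: σ_0 = σ_2 = 0.
Solving the tridiagonal system: σ_0 = 0, σ_1 = -30, σ_2 = 0.

-30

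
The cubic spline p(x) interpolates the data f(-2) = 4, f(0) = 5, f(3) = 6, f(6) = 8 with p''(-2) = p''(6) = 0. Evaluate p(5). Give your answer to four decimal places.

Let m_i = p''(x_i). Step sizes h_i = 2, 3, 3; slopes of the chords Δ_i = (y_(i+1) - y_i)/h_i = 1/2, 1/3, 2/3.
  2·m_0 + 10·m_1 + 3·m_2 = 6(Δ_1 - Δ_0) = -1
  3·m_1 + 12·m_2 + 3·m_3 = 6(Δ_2 - Δ_1) = 2
Natural end conditions: m_0 = m_3 = 0.
Hence m_0 = 0, m_1 = -6/37, m_2 = 23/111, m_3 = 0.
On [3, 6], p(x) = 6 + 17/37·(x - 3) + 23/222·(x - 3)² - 23/1998·(x - 3)³.
With (x - 3) = 2: p(5) = 7234/999.

7.2412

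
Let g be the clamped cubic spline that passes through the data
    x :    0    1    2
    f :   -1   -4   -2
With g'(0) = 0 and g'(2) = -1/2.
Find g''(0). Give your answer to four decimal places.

-16.7500

Put σ_i = g'' at the i-th knot. Here h = (1, 1) and Δ = (-3, 2), so the interior equations h_(i-1)·σ_(i-1) + 2(h_(i-1)+h_i)·σ_i + h_i·σ_(i+1) = 6(Δ_i − Δ_(i-1)) read
  1·σ_0 + 4·σ_1 + 1·σ_2 = 6(Δ_1 - Δ_0) = 30
Clamped end conditions give two more equations: 2h_0·σ_0 + h_0·σ_1 = 6(Δ_0 - g'(0)) = -18 and h_1·σ_1 + 2h_1·σ_2 = 6(g'(2) - Δ_1) = -15.
Hence σ_0 = -67/4, σ_1 = 31/2, σ_2 = -61/4.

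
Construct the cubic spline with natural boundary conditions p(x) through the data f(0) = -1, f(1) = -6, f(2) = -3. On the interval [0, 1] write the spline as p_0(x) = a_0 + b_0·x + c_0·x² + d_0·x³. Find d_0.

2

With M_i denoting the second derivative at x_i, h_i = 1, 1, and Δ_i = (y_(i+1) − y_i)/h_i = -5, 3:
  1·M_0 + 4·M_1 + 1·M_2 = 6(Δ_1 - Δ_0) = 48
Natural end conditions: M_0 = M_2 = 0.
Solving the tridiagonal system: M_0 = 0, M_1 = 12, M_2 = 0.
On [0, 1], with p_0(x) = a_0 + b_0·x + c_0·x² + d_0·x³: c_0 = M_0/2 = 0, d_0 = (M_1 - M_0)/(6h_0) = 2, b_0 = Δ_0 - h_0(2M_0 + M_1)/6 = -7.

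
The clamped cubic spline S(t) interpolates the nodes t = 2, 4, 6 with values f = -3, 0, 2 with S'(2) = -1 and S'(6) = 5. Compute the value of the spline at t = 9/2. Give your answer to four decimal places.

0.0898

Put M_i = S'' at the i-th knot. Here h = (2, 2) and Δ = (3/2, 1), so the interior equations h_(i-1)·M_(i-1) + 2(h_(i-1)+h_i)·M_i + h_i·M_(i+1) = 6(Δ_i − Δ_(i-1)) read
  2·M_0 + 8·M_1 + 2·M_2 = 6(Δ_1 - Δ_0) = -3
Clamped end conditions give two more equations: 2h_0·M_0 + h_0·M_1 = 6(Δ_0 - S'(2)) = 15 and h_1·M_1 + 2h_1·M_2 = 6(S'(6) - Δ_1) = 24.
Hence M_0 = 45/8, M_1 = -15/4, M_2 = 63/8.
On [4, 6], S(t) = 0 + 7/8·(t - 4) - 15/8·(t - 4)² + 31/32·(t - 4)³.
With (t - 4) = 1/2: S(9/2) = 23/256.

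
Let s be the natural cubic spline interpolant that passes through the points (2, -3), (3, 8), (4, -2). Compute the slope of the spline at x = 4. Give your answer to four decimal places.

Write m_i for s''(x_i). With h_i = 1, 1 and divided differences Δ_i = 11, -10, the continuity of s' gives the tridiagonal system
  1·m_0 + 4·m_1 + 1·m_2 = 6(Δ_1 - Δ_0) = -126
Natural end conditions: m_0 = m_2 = 0.
Forward elimination and back-substitution give m_0 = 0, m_1 = -63/2, m_2 = 0.
On [3, 4], s'(x) = b_1 + 2c_1·(x - 3) + 3d_1·(x - 3)² with b_1 = Δ_1 - h_1(2m_1 + m_2)/6 = 1/2, c_1 = m_1/2 = -63/4, d_1 = (m_2 - m_1)/(6h_1) = 21/4. So s'(4) = -61/4.

-15.2500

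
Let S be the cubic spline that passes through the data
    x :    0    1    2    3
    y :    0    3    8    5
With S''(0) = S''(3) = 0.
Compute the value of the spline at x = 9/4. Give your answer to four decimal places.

7.9938

Let σ_i = S''(x_i). Step sizes h_i = 1, 1, 1; slopes of the chords Δ_i = (y_(i+1) - y_i)/h_i = 3, 5, -3.
  1·σ_0 + 4·σ_1 + 1·σ_2 = 6(Δ_1 - Δ_0) = 12
  1·σ_1 + 4·σ_2 + 1·σ_3 = 6(Δ_2 - Δ_1) = -48
Natural end conditions: σ_0 = σ_3 = 0.
Solving the tridiagonal system: σ_0 = 0, σ_1 = 32/5, σ_2 = -68/5, σ_3 = 0.
On [2, 3], S(x) = 8 + 23/15·(x - 2) - 34/5·(x - 2)² + 34/15·(x - 2)³.
With (x - 2) = 1/4: S(9/4) = 1279/160.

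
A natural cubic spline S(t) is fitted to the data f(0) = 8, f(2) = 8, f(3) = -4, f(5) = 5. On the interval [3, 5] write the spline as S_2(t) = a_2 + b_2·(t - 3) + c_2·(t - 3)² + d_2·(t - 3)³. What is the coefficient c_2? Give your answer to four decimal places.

9.5143

With m_i denoting the second derivative at x_i, h_i = 2, 1, 2, and Δ_i = (y_(i+1) − y_i)/h_i = 0, -12, 9/2:
  2·m_0 + 6·m_1 + 1·m_2 = 6(Δ_1 - Δ_0) = -72
  1·m_1 + 6·m_2 + 2·m_3 = 6(Δ_2 - Δ_1) = 99
Natural end conditions: m_0 = m_3 = 0.
Hence m_0 = 0, m_1 = -531/35, m_2 = 666/35, m_3 = 0.
On [3, 5], with S_2(t) = a_2 + b_2·(t - 3) + c_2·(t - 3)² + d_2·(t - 3)³: c_2 = m_2/2 = 333/35, d_2 = (m_3 - m_2)/(6h_2) = -111/70, b_2 = Δ_2 - h_2(2m_2 + m_3)/6 = -573/70.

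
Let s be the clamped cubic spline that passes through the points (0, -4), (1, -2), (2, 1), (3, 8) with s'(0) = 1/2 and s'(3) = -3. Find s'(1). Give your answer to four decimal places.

Let m_i = s''(x_i). Step sizes h_i = 1, 1, 1; slopes of the chords Δ_i = (y_(i+1) - y_i)/h_i = 2, 3, 7.
  1·m_0 + 4·m_1 + 1·m_2 = 6(Δ_1 - Δ_0) = 6
  1·m_1 + 4·m_2 + 1·m_3 = 6(Δ_2 - Δ_1) = 24
Clamped end conditions give two more equations: 2h_0·m_0 + h_0·m_1 = 6(Δ_0 - s'(0)) = 9 and h_2·m_2 + 2h_2·m_3 = 6(s'(3) - Δ_2) = -60.
Hence m_0 = 20/3, m_1 = -13/3, m_2 = 50/3, m_3 = -115/3.
On [1, 2], s'(x) = b_1 + 2c_1·(x - 1) + 3d_1·(x - 1)² with b_1 = Δ_1 - h_1(2m_1 + m_2)/6 = 5/3, c_1 = m_1/2 = -13/6, d_1 = (m_2 - m_1)/(6h_1) = 7/2. So s'(1) = 5/3.

1.6667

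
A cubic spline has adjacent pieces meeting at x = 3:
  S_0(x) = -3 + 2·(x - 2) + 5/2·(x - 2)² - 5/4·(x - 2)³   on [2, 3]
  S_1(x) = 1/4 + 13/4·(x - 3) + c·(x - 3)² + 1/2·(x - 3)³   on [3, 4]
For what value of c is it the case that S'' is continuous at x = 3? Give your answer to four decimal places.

S_0''(x) = 5 - 15/2·(x - 2), so S_0''(3) = -5/2. On the right, S_1''(3) = 2c, so c = -5/4.

-1.2500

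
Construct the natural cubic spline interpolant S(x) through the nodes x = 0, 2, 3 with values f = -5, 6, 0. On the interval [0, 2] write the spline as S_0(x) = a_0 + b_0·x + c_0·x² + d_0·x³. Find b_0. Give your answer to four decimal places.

9.3333

Write σ_i for S''(x_i). With h_i = 2, 1 and divided differences Δ_i = 11/2, -6, the continuity of S' gives the tridiagonal system
  2·σ_0 + 6·σ_1 + 1·σ_2 = 6(Δ_1 - Δ_0) = -69
Natural end conditions: σ_0 = σ_2 = 0.
Solving: σ_0 = 0, σ_1 = -23/2, σ_2 = 0.
On [0, 2], with S_0(x) = a_0 + b_0·x + c_0·x² + d_0·x³: c_0 = σ_0/2 = 0, d_0 = (σ_1 - σ_0)/(6h_0) = -23/24, b_0 = Δ_0 - h_0(2σ_0 + σ_1)/6 = 28/3.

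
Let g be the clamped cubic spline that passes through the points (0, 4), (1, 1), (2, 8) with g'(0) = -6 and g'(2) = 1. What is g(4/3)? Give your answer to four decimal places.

Put m_i = g'' at the i-th knot. Here h = (1, 1) and Δ = (-3, 7), so the interior equations h_(i-1)·m_(i-1) + 2(h_(i-1)+h_i)·m_i + h_i·m_(i+1) = 6(Δ_i − Δ_(i-1)) read
  1·m_0 + 4·m_1 + 1·m_2 = 6(Δ_1 - Δ_0) = 60
Clamped end conditions give two more equations: 2h_0·m_0 + h_0·m_1 = 6(Δ_0 - g'(0)) = 18 and h_1·m_1 + 2h_1·m_2 = 6(g'(2) - Δ_1) = -36.
Solving the tridiagonal system: m_0 = -5/2, m_1 = 23, m_2 = -59/2.
On [1, 2], g(x) = 1 + 17/4·(x - 1) + 23/2·(x - 1)² - 35/4·(x - 1)³.
With (x - 1) = 1/3: g(4/3) = 91/27.

3.3704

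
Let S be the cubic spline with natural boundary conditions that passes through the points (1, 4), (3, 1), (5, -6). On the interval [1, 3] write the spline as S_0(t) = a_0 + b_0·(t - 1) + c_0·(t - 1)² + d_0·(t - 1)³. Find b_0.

Let m_i = S''(x_i). Step sizes h_i = 2, 2; slopes of the chords Δ_i = (y_(i+1) - y_i)/h_i = -3/2, -7/2.
  2·m_0 + 8·m_1 + 2·m_2 = 6(Δ_1 - Δ_0) = -12
Natural end conditions: m_0 = m_2 = 0.
Forward elimination and back-substitution give m_0 = 0, m_1 = -3/2, m_2 = 0.
On [1, 3], with S_0(t) = a_0 + b_0·(t - 1) + c_0·(t - 1)² + d_0·(t - 1)³: c_0 = m_0/2 = 0, d_0 = (m_1 - m_0)/(6h_0) = -1/8, b_0 = Δ_0 - h_0(2m_0 + m_1)/6 = -1.

-1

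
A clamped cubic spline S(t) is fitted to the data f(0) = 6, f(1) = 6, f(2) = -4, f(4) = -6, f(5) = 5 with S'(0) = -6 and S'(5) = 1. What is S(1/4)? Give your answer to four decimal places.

5.3031

Write M_i for S''(x_i). With h_i = 1, 1, 2, 1 and divided differences Δ_i = 0, -10, -1, 11, the continuity of S' gives the tridiagonal system
  1·M_0 + 4·M_1 + 1·M_2 = 6(Δ_1 - Δ_0) = -60
  1·M_1 + 6·M_2 + 2·M_3 = 6(Δ_2 - Δ_1) = 54
  2·M_2 + 6·M_3 + 1·M_4 = 6(Δ_3 - Δ_2) = 72
Clamped end conditions give two more equations: 2h_0·M_0 + h_0·M_1 = 6(Δ_0 - S'(0)) = 36 and h_3·M_3 + 2h_3·M_4 = 6(S'(5) - Δ_3) = -60.
Solving the tridiagonal system: M_0 = 1937/64, M_1 = -785/32, M_2 = 503/64, M_3 = 251/16, M_4 = -1211/32.
On [0, 1], S(t) = 6 - 6·t + 1937/128·t² - 1169/128·t³.
With t = 1/4: S(1/4) = 43443/8192.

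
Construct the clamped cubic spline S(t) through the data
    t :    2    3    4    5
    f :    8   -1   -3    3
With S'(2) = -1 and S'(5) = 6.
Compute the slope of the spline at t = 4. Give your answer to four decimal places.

Let m_i = S''(x_i). Step sizes h_i = 1, 1, 1; slopes of the chords Δ_i = (y_(i+1) - y_i)/h_i = -9, -2, 6.
  1·m_0 + 4·m_1 + 1·m_2 = 6(Δ_1 - Δ_0) = 42
  1·m_1 + 4·m_2 + 1·m_3 = 6(Δ_2 - Δ_1) = 48
Clamped end conditions give two more equations: 2h_0·m_0 + h_0·m_1 = 6(Δ_0 - S'(2)) = -48 and h_2·m_2 + 2h_2·m_3 = 6(S'(5) - Δ_2) = 0.
Solving the tridiagonal system: m_0 = -482/15, m_1 = 244/15, m_2 = 136/15, m_3 = -68/15.
On [4, 5], S'(t) = b_2 + 2c_2·(t - 4) + 3d_2·(t - 4)² with b_2 = Δ_2 - h_2(2m_2 + m_3)/6 = 56/15, c_2 = m_2/2 = 68/15, d_2 = (m_3 - m_2)/(6h_2) = -34/15. So S'(4) = 56/15.

3.7333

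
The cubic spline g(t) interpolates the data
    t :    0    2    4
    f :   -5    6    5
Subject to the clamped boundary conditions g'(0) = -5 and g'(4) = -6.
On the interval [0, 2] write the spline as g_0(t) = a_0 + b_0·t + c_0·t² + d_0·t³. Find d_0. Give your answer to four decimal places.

With M_i denoting the second derivative at x_i, h_i = 2, 2, and Δ_i = (y_(i+1) − y_i)/h_i = 11/2, -1/2:
  2·M_0 + 8·M_1 + 2·M_2 = 6(Δ_1 - Δ_0) = -36
Clamped end conditions give two more equations: 2h_0·M_0 + h_0·M_1 = 6(Δ_0 - g'(0)) = 63 and h_1·M_1 + 2h_1·M_2 = 6(g'(4) - Δ_1) = -33.
Forward elimination and back-substitution give M_0 = 20, M_1 = -17/2, M_2 = -4.
On [0, 2], with g_0(t) = a_0 + b_0·t + c_0·t² + d_0·t³: c_0 = M_0/2 = 10, d_0 = (M_1 - M_0)/(6h_0) = -19/8, b_0 = Δ_0 - h_0(2M_0 + M_1)/6 = -5.

-2.3750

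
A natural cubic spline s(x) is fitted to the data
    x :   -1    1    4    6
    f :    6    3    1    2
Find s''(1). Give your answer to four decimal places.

0.3187

With m_i denoting the second derivative at x_i, h_i = 2, 3, 2, and Δ_i = (y_(i+1) − y_i)/h_i = -3/2, -2/3, 1/2:
  2·m_0 + 10·m_1 + 3·m_2 = 6(Δ_1 - Δ_0) = 5
  3·m_1 + 10·m_2 + 2·m_3 = 6(Δ_2 - Δ_1) = 7
Natural end conditions: m_0 = m_3 = 0.
Solving: m_0 = 0, m_1 = 29/91, m_2 = 55/91, m_3 = 0.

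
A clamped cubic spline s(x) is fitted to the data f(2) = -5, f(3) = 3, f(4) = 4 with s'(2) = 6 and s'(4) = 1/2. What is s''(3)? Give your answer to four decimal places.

With σ_i denoting the second derivative at x_i, h_i = 1, 1, and Δ_i = (y_(i+1) − y_i)/h_i = 8, 1:
  1·σ_0 + 4·σ_1 + 1·σ_2 = 6(Δ_1 - Δ_0) = -42
Clamped end conditions give two more equations: 2h_0·σ_0 + h_0·σ_1 = 6(Δ_0 - s'(2)) = 12 and h_1·σ_1 + 2h_1·σ_2 = 6(s'(4) - Δ_1) = -3.
Hence σ_0 = 55/4, σ_1 = -31/2, σ_2 = 25/4.

-15.5000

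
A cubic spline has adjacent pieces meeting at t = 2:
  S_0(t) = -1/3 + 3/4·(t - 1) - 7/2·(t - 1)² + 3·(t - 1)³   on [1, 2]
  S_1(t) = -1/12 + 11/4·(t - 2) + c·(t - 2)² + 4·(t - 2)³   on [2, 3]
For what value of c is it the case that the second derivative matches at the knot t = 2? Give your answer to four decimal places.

5.5000

S_0''(t) = -7 + 18·(t - 1), so S_0''(2) = 11. On the right, S_1''(2) = 2c, so c = 11/2.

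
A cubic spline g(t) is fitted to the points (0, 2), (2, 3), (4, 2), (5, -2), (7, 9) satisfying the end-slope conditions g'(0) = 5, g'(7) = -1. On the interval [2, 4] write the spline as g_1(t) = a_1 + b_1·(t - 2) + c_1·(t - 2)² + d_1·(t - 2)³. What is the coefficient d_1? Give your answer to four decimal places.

Write m_i for g''(x_i). With h_i = 2, 2, 1, 2 and divided differences Δ_i = 1/2, -1/2, -4, 11/2, the continuity of g' gives the tridiagonal system
  2·m_0 + 8·m_1 + 2·m_2 = 6(Δ_1 - Δ_0) = -6
  2·m_1 + 6·m_2 + 1·m_3 = 6(Δ_2 - Δ_1) = -21
  1·m_2 + 6·m_3 + 2·m_4 = 6(Δ_3 - Δ_2) = 57
Clamped end conditions give two more equations: 2h_0·m_0 + h_0·m_1 = 6(Δ_0 - g'(0)) = -27 and h_3·m_3 + 2h_3·m_4 = 6(g'(7) - Δ_3) = -39.
Hence m_0 = -1017/122, m_1 = 387/122, m_2 = -897/122, m_3 = 1023/61, m_4 = -4425/244.
On [2, 4], with g_1(t) = a_1 + b_1·(t - 2) + c_1·(t - 2)² + d_1·(t - 2)³: c_1 = m_1/2 = 387/244, d_1 = (m_2 - m_1)/(6h_1) = -107/122, b_1 = Δ_1 - h_1(2m_1 + m_2)/6 = -10/61.

-0.8770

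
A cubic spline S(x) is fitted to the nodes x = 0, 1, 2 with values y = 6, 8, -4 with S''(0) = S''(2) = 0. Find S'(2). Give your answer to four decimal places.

-15.5000

Let M_i = S''(x_i). Step sizes h_i = 1, 1; slopes of the chords Δ_i = (y_(i+1) - y_i)/h_i = 2, -12.
  1·M_0 + 4·M_1 + 1·M_2 = 6(Δ_1 - Δ_0) = -84
Natural end conditions: M_0 = M_2 = 0.
Hence M_0 = 0, M_1 = -21, M_2 = 0.
On [1, 2], S'(x) = b_1 + 2c_1·(x - 1) + 3d_1·(x - 1)² with b_1 = Δ_1 - h_1(2M_1 + M_2)/6 = -5, c_1 = M_1/2 = -21/2, d_1 = (M_2 - M_1)/(6h_1) = 7/2. So S'(2) = -31/2.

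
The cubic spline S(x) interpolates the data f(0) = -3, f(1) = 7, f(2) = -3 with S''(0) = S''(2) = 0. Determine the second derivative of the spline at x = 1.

Let m_i = S''(x_i). Step sizes h_i = 1, 1; slopes of the chords Δ_i = (y_(i+1) - y_i)/h_i = 10, -10.
  1·m_0 + 4·m_1 + 1·m_2 = 6(Δ_1 - Δ_0) = -120
Natural end conditions: m_0 = m_2 = 0.
Solving the tridiagonal system: m_0 = 0, m_1 = -30, m_2 = 0.

-30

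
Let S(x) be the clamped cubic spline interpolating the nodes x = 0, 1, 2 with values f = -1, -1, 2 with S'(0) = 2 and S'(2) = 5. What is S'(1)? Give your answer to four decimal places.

0.5000

Put M_i = S'' at the i-th knot. Here h = (1, 1) and Δ = (0, 3), so the interior equations h_(i-1)·M_(i-1) + 2(h_(i-1)+h_i)·M_i + h_i·M_(i+1) = 6(Δ_i − Δ_(i-1)) read
  1·M_0 + 4·M_1 + 1·M_2 = 6(Δ_1 - Δ_0) = 18
Clamped end conditions give two more equations: 2h_0·M_0 + h_0·M_1 = 6(Δ_0 - S'(0)) = -12 and h_1·M_1 + 2h_1·M_2 = 6(S'(2) - Δ_1) = 12.
Solving: M_0 = -9, M_1 = 6, M_2 = 3.
On [1, 2], S'(x) = b_1 + 2c_1·(x - 1) + 3d_1·(x - 1)² with b_1 = Δ_1 - h_1(2M_1 + M_2)/6 = 1/2, c_1 = M_1/2 = 3, d_1 = (M_2 - M_1)/(6h_1) = -1/2. So S'(1) = 1/2.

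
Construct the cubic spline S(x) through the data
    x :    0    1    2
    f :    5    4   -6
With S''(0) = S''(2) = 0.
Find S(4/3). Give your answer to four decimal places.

1.5000

With M_i denoting the second derivative at x_i, h_i = 1, 1, and Δ_i = (y_(i+1) − y_i)/h_i = -1, -10:
  1·M_0 + 4·M_1 + 1·M_2 = 6(Δ_1 - Δ_0) = -54
Natural end conditions: M_0 = M_2 = 0.
Hence M_0 = 0, M_1 = -27/2, M_2 = 0.
On [1, 2], S(x) = 4 - 11/2·(x - 1) - 27/4·(x - 1)² + 9/4·(x - 1)³.
With (x - 1) = 1/3: S(4/3) = 3/2.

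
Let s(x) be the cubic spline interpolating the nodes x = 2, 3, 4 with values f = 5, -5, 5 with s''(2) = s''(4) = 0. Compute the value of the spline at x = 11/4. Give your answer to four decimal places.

-4.1406

Let m_i = s''(x_i). Step sizes h_i = 1, 1; slopes of the chords Δ_i = (y_(i+1) - y_i)/h_i = -10, 10.
  1·m_0 + 4·m_1 + 1·m_2 = 6(Δ_1 - Δ_0) = 120
Natural end conditions: m_0 = m_2 = 0.
Solving the tridiagonal system: m_0 = 0, m_1 = 30, m_2 = 0.
On [2, 3], s(x) = 5 - 15·(x - 2) + 0·(x - 2)² + 5·(x - 2)³.
With (x - 2) = 3/4: s(11/4) = -265/64.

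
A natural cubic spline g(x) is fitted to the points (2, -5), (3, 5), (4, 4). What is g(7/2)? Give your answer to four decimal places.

Let M_i = g''(x_i). Step sizes h_i = 1, 1; slopes of the chords Δ_i = (y_(i+1) - y_i)/h_i = 10, -1.
  1·M_0 + 4·M_1 + 1·M_2 = 6(Δ_1 - Δ_0) = -66
Natural end conditions: M_0 = M_2 = 0.
Solving the tridiagonal system: M_0 = 0, M_1 = -33/2, M_2 = 0.
On [3, 4], g(x) = 5 + 9/2·(x - 3) - 33/4·(x - 3)² + 11/4·(x - 3)³.
With (x - 3) = 1/2: g(7/2) = 177/32.

5.5313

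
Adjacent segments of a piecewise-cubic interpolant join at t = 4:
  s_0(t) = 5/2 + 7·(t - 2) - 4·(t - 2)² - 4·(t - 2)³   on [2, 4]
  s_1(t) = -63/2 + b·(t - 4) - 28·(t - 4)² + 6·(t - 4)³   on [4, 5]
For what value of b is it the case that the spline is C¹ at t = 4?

-57

s_0'(t) = 7 - 8·(t - 2) - 12·(t - 2)², so s_0'(4) = -57. On the right, s_1'(4) = b, so b = -57.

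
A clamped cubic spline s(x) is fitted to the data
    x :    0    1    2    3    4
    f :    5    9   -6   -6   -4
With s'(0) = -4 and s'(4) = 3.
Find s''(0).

Put M_i = s'' at the i-th knot. Here h = (1, 1, 1, 1) and Δ = (4, -15, 0, 2), so the interior equations h_(i-1)·M_(i-1) + 2(h_(i-1)+h_i)·M_i + h_i·M_(i+1) = 6(Δ_i − Δ_(i-1)) read
  1·M_0 + 4·M_1 + 1·M_2 = 6(Δ_1 - Δ_0) = -114
  1·M_1 + 4·M_2 + 1·M_3 = 6(Δ_2 - Δ_1) = 90
  1·M_2 + 4·M_3 + 1·M_4 = 6(Δ_3 - Δ_2) = 12
Clamped end conditions give two more equations: 2h_0·M_0 + h_0·M_1 = 6(Δ_0 - s'(0)) = 48 and h_3·M_3 + 2h_3·M_4 = 6(s'(4) - Δ_3) = 6.
Hence M_0 = 49, M_1 = -50, M_2 = 37, M_3 = -8, M_4 = 7.

49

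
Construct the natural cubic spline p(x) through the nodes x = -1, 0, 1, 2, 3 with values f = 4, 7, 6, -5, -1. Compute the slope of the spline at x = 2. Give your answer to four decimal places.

-5.3214

With m_i denoting the second derivative at x_i, h_i = 1, 1, 1, 1, and Δ_i = (y_(i+1) − y_i)/h_i = 3, -1, -11, 4:
  1·m_0 + 4·m_1 + 1·m_2 = 6(Δ_1 - Δ_0) = -24
  1·m_1 + 4·m_2 + 1·m_3 = 6(Δ_2 - Δ_1) = -60
  1·m_2 + 4·m_3 + 1·m_4 = 6(Δ_3 - Δ_2) = 90
Natural end conditions: m_0 = m_4 = 0.
Solving: m_0 = 0, m_1 = -15/28, m_2 = -153/7, m_3 = 783/28, m_4 = 0.
On [2, 3], p'(x) = b_3 + 2c_3·(x - 2) + 3d_3·(x - 2)² with b_3 = Δ_3 - h_3(2m_3 + m_4)/6 = -149/28, c_3 = m_3/2 = 783/56, d_3 = (m_4 - m_3)/(6h_3) = -261/56. So p'(2) = -149/28.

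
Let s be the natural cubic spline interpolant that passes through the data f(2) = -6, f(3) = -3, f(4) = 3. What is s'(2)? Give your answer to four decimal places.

Let m_i = s''(x_i). Step sizes h_i = 1, 1; slopes of the chords Δ_i = (y_(i+1) - y_i)/h_i = 3, 6.
  1·m_0 + 4·m_1 + 1·m_2 = 6(Δ_1 - Δ_0) = 18
Natural end conditions: m_0 = m_2 = 0.
Hence m_0 = 0, m_1 = 9/2, m_2 = 0.
On [2, 3], s'(t) = b_0 + 2c_0·(t - 2) + 3d_0·(t - 2)² with b_0 = Δ_0 - h_0(2m_0 + m_1)/6 = 9/4, c_0 = m_0/2 = 0, d_0 = (m_1 - m_0)/(6h_0) = 3/4. So s'(2) = 9/4.

2.2500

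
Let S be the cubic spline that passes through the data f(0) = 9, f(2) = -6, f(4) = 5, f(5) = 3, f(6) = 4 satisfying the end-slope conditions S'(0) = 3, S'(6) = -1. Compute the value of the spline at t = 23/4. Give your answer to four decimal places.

3.9436

With m_i denoting the second derivative at x_i, h_i = 2, 2, 1, 1, and Δ_i = (y_(i+1) − y_i)/h_i = -15/2, 11/2, -2, 1:
  2·m_0 + 8·m_1 + 2·m_2 = 6(Δ_1 - Δ_0) = 78
  2·m_1 + 6·m_2 + 1·m_3 = 6(Δ_2 - Δ_1) = -45
  1·m_2 + 4·m_3 + 1·m_4 = 6(Δ_3 - Δ_2) = 18
Clamped end conditions give two more equations: 2h_0·m_0 + h_0·m_1 = 6(Δ_0 - S'(0)) = -63 and h_3·m_3 + 2h_3·m_4 = 6(S'(6) - Δ_3) = -12.
Hence m_0 = -1087/42, m_1 = 851/42, m_2 = -97/6, m_3 = 241/21, m_4 = -493/42.
On [5, 6], S(t) = 3 - 73/84·(t - 5) + 241/42·(t - 5)² - 325/84·(t - 5)³.
With (t - 5) = 3/4: S(23/4) = 7067/1792.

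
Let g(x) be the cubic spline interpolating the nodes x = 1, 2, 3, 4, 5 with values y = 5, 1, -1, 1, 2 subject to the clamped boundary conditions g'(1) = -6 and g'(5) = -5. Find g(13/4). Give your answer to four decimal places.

Write M_i for g''(x_i). With h_i = 1, 1, 1, 1 and divided differences Δ_i = -4, -2, 2, 1, the continuity of g' gives the tridiagonal system
  1·M_0 + 4·M_1 + 1·M_2 = 6(Δ_1 - Δ_0) = 12
  1·M_1 + 4·M_2 + 1·M_3 = 6(Δ_2 - Δ_1) = 24
  1·M_2 + 4·M_3 + 1·M_4 = 6(Δ_3 - Δ_2) = -6
Clamped end conditions give two more equations: 2h_0·M_0 + h_0·M_1 = 6(Δ_0 - g'(1)) = 12 and h_3·M_3 + 2h_3·M_4 = 6(g'(5) - Δ_3) = -36.
Solving the tridiagonal system: M_0 = 83/14, M_1 = 1/7, M_2 = 11/2, M_3 = 13/7, M_4 = -265/14.
On [3, 4], g(x) = -1 - 1/7·(x - 3) + 11/4·(x - 3)² - 17/28·(x - 3)³.
With (x - 3) = 1/4: g(13/4) = -1565/1792.

-0.8733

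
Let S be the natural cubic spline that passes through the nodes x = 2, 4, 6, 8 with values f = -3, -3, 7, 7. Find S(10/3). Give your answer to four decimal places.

Put σ_i = S'' at the i-th knot. Here h = (2, 2, 2) and Δ = (0, 5, 0), so the interior equations h_(i-1)·σ_(i-1) + 2(h_(i-1)+h_i)·σ_i + h_i·σ_(i+1) = 6(Δ_i − Δ_(i-1)) read
  2·σ_0 + 8·σ_1 + 2·σ_2 = 6(Δ_1 - Δ_0) = 30
  2·σ_1 + 8·σ_2 + 2·σ_3 = 6(Δ_2 - Δ_1) = -30
Natural end conditions: σ_0 = σ_3 = 0.
Hence σ_0 = 0, σ_1 = 5, σ_2 = -5, σ_3 = 0.
On [2, 4], S(x) = -3 - 5/3·(x - 2) + 0·(x - 2)² + 5/12·(x - 2)³.
With (x - 2) = 4/3: S(10/3) = -343/81.

-4.2346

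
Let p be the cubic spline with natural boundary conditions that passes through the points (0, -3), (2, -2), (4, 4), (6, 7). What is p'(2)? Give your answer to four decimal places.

2.0333

With M_i denoting the second derivative at x_i, h_i = 2, 2, 2, and Δ_i = (y_(i+1) − y_i)/h_i = 1/2, 3, 3/2:
  2·M_0 + 8·M_1 + 2·M_2 = 6(Δ_1 - Δ_0) = 15
  2·M_1 + 8·M_2 + 2·M_3 = 6(Δ_2 - Δ_1) = -9
Natural end conditions: M_0 = M_3 = 0.
Solving: M_0 = 0, M_1 = 23/10, M_2 = -17/10, M_3 = 0.
On [2, 4], p'(x) = b_1 + 2c_1·(x - 2) + 3d_1·(x - 2)² with b_1 = Δ_1 - h_1(2M_1 + M_2)/6 = 61/30, c_1 = M_1/2 = 23/20, d_1 = (M_2 - M_1)/(6h_1) = -1/3. So p'(2) = 61/30.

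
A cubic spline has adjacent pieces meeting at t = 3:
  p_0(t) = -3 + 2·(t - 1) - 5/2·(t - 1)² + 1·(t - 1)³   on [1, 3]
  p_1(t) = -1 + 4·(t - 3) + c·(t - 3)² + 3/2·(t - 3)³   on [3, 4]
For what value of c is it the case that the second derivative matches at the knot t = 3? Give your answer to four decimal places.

3.5000

p_0''(t) = -5 + 6·(t - 1), so p_0''(3) = 7. On the right, p_1''(3) = 2c, so c = 7/2.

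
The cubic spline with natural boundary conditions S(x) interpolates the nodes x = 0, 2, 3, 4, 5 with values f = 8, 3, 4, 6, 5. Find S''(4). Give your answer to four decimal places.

With M_i denoting the second derivative at x_i, h_i = 2, 1, 1, 1, and Δ_i = (y_(i+1) − y_i)/h_i = -5/2, 1, 2, -1:
  2·M_0 + 6·M_1 + 1·M_2 = 6(Δ_1 - Δ_0) = 21
  1·M_1 + 4·M_2 + 1·M_3 = 6(Δ_2 - Δ_1) = 6
  1·M_2 + 4·M_3 + 1·M_4 = 6(Δ_3 - Δ_2) = -18
Natural end conditions: M_0 = M_4 = 0.
Hence M_0 = 0, M_1 = 273/86, M_2 = 84/43, M_3 = -429/86, M_4 = 0.

-4.9884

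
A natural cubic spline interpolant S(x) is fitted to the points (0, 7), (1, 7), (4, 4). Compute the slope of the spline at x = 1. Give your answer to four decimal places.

Write σ_i for S''(x_i). With h_i = 1, 3 and divided differences Δ_i = 0, -1, the continuity of S' gives the tridiagonal system
  1·σ_0 + 8·σ_1 + 3·σ_2 = 6(Δ_1 - Δ_0) = -6
Natural end conditions: σ_0 = σ_2 = 0.
Forward elimination and back-substitution give σ_0 = 0, σ_1 = -3/4, σ_2 = 0.
On [1, 4], S'(x) = b_1 + 2c_1·(x - 1) + 3d_1·(x - 1)² with b_1 = Δ_1 - h_1(2σ_1 + σ_2)/6 = -1/4, c_1 = σ_1/2 = -3/8, d_1 = (σ_2 - σ_1)/(6h_1) = 1/24. So S'(1) = -1/4.

-0.2500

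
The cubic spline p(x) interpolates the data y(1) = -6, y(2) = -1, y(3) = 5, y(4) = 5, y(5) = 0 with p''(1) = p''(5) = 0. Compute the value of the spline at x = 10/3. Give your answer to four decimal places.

5.7937

With m_i denoting the second derivative at x_i, h_i = 1, 1, 1, 1, and Δ_i = (y_(i+1) − y_i)/h_i = 5, 6, 0, -5:
  1·m_0 + 4·m_1 + 1·m_2 = 6(Δ_1 - Δ_0) = 6
  1·m_1 + 4·m_2 + 1·m_3 = 6(Δ_2 - Δ_1) = -36
  1·m_2 + 4·m_3 + 1·m_4 = 6(Δ_3 - Δ_2) = -30
Natural end conditions: m_0 = m_4 = 0.
Hence m_0 = 0, m_1 = 51/14, m_2 = -60/7, m_3 = -75/14, m_4 = 0.
On [3, 4], p(x) = 5 + 15/4·(x - 3) - 30/7·(x - 3)² + 15/28·(x - 3)³.
With (x - 3) = 1/3: p(10/3) = 365/63.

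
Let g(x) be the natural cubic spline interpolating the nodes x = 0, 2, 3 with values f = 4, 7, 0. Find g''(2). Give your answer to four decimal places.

-8.5000

Let σ_i = g''(x_i). Step sizes h_i = 2, 1; slopes of the chords Δ_i = (y_(i+1) - y_i)/h_i = 3/2, -7.
  2·σ_0 + 6·σ_1 + 1·σ_2 = 6(Δ_1 - Δ_0) = -51
Natural end conditions: σ_0 = σ_2 = 0.
Hence σ_0 = 0, σ_1 = -17/2, σ_2 = 0.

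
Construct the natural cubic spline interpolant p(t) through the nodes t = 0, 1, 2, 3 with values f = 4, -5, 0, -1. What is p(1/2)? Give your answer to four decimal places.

-2.0500

Put σ_i = p'' at the i-th knot. Here h = (1, 1, 1) and Δ = (-9, 5, -1), so the interior equations h_(i-1)·σ_(i-1) + 2(h_(i-1)+h_i)·σ_i + h_i·σ_(i+1) = 6(Δ_i − Δ_(i-1)) read
  1·σ_0 + 4·σ_1 + 1·σ_2 = 6(Δ_1 - Δ_0) = 84
  1·σ_1 + 4·σ_2 + 1·σ_3 = 6(Δ_2 - Δ_1) = -36
Natural end conditions: σ_0 = σ_3 = 0.
Forward elimination and back-substitution give σ_0 = 0, σ_1 = 124/5, σ_2 = -76/5, σ_3 = 0.
On [0, 1], p(t) = 4 - 197/15·t + 0·t² + 62/15·t³.
With t = 1/2: p(1/2) = -41/20.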